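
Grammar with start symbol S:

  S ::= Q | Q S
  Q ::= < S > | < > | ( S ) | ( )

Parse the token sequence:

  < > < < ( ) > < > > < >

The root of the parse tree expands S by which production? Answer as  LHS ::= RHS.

S ::= Q S

[S [Q < >] [S [Q < [S [Q < [S [Q ( )]] >] [S [Q < >]]] >] [S [Q < >]]]]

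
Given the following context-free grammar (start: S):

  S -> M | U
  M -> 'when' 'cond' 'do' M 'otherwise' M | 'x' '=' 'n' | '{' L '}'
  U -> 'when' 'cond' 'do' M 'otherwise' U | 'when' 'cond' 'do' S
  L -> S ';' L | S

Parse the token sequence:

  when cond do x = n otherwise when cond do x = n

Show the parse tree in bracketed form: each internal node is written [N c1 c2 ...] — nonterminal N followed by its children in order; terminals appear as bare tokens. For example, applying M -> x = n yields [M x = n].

S
U
when cond do M otherwise U
when cond do x = n otherwise U
when cond do x = n otherwise when cond do S
when cond do x = n otherwise when cond do M
when cond do x = n otherwise when cond do x = n

[S [U when cond do [M x = n] otherwise [U when cond do [S [M x = n]]]]]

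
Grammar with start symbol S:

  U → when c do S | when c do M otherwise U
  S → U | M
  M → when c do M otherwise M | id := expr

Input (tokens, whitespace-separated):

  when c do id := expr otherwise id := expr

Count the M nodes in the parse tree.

3

[S [M when c do [M id := expr] otherwise [M id := expr]]]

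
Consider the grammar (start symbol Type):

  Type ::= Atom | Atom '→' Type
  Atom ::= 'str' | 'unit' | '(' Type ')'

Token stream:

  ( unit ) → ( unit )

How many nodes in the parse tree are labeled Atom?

4

[Type [Atom ( [Type [Atom unit]] )] → [Type [Atom ( [Type [Atom unit]] )]]]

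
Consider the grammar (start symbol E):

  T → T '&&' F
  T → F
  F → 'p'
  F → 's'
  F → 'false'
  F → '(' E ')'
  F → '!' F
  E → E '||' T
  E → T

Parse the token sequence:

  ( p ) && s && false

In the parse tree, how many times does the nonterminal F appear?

4

[E [T [T [T [F ( [E [T [F p]]] )]] && [F s]] && [F false]]]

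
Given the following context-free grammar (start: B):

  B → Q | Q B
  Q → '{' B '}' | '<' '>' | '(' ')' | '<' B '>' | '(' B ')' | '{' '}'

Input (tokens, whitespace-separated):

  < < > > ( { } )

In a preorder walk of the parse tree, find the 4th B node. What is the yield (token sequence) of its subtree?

{ }

[B [Q < [B [Q < >]] >] [B [Q ( [B [Q { }]] )]]]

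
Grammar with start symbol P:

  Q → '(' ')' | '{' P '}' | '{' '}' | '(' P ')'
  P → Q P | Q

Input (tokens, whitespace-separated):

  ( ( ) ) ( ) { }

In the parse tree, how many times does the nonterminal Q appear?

[P [Q ( [P [Q ( )]] )] [P [Q ( )] [P [Q { }]]]]

4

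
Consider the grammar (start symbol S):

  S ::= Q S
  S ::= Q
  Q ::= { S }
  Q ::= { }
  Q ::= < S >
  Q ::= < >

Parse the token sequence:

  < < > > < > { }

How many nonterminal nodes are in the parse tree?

[S [Q < [S [Q < >]] >] [S [Q < >] [S [Q { }]]]]

8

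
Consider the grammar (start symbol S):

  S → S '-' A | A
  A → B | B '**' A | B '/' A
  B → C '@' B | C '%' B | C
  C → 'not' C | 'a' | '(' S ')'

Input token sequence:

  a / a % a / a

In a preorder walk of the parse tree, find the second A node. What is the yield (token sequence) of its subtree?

[S [A [B [C a]] / [A [B [C a] % [B [C a]]] / [A [B [C a]]]]]]

a % a / a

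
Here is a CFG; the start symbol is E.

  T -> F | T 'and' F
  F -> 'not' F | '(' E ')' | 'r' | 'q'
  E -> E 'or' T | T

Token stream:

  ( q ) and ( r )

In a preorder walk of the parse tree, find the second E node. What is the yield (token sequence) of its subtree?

[E [T [T [F ( [E [T [F q]]] )]] and [F ( [E [T [F r]]] )]]]

q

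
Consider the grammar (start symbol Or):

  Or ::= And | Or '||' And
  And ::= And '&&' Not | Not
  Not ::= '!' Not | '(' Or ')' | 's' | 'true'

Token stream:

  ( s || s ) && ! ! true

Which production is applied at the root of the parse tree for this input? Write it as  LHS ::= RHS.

Or ::= And

[Or [And [And [Not ( [Or [Or [And [Not s]]] || [And [Not s]]] )]] && [Not ! [Not ! [Not true]]]]]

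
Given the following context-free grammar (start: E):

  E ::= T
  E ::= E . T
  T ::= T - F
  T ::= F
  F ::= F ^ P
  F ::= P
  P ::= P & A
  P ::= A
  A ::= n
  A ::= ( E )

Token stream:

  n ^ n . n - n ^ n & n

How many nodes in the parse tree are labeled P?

6

[E [E [T [F [F [P [A n]]] ^ [P [A n]]]]] . [T [T [F [P [A n]]]] - [F [F [P [A n]]] ^ [P [P [A n]] & [A n]]]]]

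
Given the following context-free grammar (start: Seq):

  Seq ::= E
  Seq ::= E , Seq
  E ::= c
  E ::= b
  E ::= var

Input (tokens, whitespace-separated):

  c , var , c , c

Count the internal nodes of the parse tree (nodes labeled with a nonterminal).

8

[Seq [E c] , [Seq [E var] , [Seq [E c] , [Seq [E c]]]]]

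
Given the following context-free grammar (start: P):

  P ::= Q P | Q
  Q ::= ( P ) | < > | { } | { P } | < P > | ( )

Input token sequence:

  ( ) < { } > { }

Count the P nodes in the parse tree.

4

[P [Q ( )] [P [Q < [P [Q { }]] >] [P [Q { }]]]]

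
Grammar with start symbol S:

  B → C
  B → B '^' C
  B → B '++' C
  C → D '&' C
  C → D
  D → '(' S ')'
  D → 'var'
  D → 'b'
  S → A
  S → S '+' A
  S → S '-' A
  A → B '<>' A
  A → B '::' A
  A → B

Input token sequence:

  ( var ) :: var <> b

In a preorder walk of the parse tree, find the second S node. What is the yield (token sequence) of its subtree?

var

[S [A [B [C [D ( [S [A [B [C [D var]]]]] )]]] :: [A [B [C [D var]]] <> [A [B [C [D b]]]]]]]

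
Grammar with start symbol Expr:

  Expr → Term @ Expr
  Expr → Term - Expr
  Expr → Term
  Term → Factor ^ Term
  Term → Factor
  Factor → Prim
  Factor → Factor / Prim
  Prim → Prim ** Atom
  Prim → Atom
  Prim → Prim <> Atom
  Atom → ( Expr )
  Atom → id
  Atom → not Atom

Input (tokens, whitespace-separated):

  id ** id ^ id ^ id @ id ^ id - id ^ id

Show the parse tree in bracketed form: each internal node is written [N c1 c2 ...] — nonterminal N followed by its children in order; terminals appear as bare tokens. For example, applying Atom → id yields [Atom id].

[Expr [Term [Factor [Prim [Prim [Atom id]] ** [Atom id]]] ^ [Term [Factor [Prim [Atom id]]] ^ [Term [Factor [Prim [Atom id]]]]]] @ [Expr [Term [Factor [Prim [Atom id]]] ^ [Term [Factor [Prim [Atom id]]]]] - [Expr [Term [Factor [Prim [Atom id]]] ^ [Term [Factor [Prim [Atom id]]]]]]]]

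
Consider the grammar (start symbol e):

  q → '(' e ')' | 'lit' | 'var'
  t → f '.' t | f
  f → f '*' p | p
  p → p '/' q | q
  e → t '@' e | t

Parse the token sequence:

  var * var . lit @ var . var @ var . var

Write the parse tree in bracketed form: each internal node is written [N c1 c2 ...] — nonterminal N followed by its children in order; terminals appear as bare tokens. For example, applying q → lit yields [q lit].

[e [t [f [f [p [q var]]] * [p [q var]]] . [t [f [p [q lit]]]]] @ [e [t [f [p [q var]]] . [t [f [p [q var]]]]] @ [e [t [f [p [q var]]] . [t [f [p [q var]]]]]]]]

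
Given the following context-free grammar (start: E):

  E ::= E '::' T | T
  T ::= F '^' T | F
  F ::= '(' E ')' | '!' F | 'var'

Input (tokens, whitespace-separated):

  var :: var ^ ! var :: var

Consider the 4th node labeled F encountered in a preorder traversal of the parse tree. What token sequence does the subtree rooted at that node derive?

[E [E [E [T [F var]]] :: [T [F var] ^ [T [F ! [F var]]]]] :: [T [F var]]]

var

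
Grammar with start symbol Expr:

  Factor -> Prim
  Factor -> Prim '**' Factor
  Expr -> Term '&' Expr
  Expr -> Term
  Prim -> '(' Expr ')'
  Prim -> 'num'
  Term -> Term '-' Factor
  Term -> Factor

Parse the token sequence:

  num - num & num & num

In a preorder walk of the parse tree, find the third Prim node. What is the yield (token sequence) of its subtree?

[Expr [Term [Term [Factor [Prim num]]] - [Factor [Prim num]]] & [Expr [Term [Factor [Prim num]]] & [Expr [Term [Factor [Prim num]]]]]]

num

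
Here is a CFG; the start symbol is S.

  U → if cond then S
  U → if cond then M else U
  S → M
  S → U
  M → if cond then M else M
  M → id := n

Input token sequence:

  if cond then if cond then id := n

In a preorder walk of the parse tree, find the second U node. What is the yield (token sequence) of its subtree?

[S [U if cond then [S [U if cond then [S [M id := n]]]]]]

if cond then id := n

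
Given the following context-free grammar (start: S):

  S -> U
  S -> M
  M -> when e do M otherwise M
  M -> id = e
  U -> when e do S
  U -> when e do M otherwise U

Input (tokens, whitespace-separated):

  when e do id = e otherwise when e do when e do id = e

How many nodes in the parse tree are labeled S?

3

[S [U when e do [M id = e] otherwise [U when e do [S [U when e do [S [M id = e]]]]]]]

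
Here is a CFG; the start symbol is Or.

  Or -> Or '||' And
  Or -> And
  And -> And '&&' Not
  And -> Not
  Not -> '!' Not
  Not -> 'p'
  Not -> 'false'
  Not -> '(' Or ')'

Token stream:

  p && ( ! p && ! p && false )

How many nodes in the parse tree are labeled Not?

[Or [And [And [Not p]] && [Not ( [Or [And [And [And [Not ! [Not p]]] && [Not ! [Not p]]] && [Not false]]] )]]]

7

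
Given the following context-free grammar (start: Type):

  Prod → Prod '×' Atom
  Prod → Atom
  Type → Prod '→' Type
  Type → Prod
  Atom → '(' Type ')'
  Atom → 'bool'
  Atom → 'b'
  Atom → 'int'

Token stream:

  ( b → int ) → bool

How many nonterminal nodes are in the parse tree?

12

[Type [Prod [Atom ( [Type [Prod [Atom b]] → [Type [Prod [Atom int]]]] )]] → [Type [Prod [Atom bool]]]]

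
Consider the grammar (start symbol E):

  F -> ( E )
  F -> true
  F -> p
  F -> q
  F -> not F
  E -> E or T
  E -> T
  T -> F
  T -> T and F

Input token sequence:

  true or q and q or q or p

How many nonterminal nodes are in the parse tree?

14

[E [E [E [E [T [F true]]] or [T [T [F q]] and [F q]]] or [T [F q]]] or [T [F p]]]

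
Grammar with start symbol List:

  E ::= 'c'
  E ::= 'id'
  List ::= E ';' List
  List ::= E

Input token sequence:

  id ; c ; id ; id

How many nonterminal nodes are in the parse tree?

[List [E id] ; [List [E c] ; [List [E id] ; [List [E id]]]]]

8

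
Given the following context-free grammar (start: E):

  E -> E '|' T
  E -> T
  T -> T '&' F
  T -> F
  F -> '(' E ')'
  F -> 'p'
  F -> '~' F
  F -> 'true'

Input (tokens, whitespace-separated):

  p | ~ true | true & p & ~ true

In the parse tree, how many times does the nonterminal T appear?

5

[E [E [E [T [F p]]] | [T [F ~ [F true]]]] | [T [T [T [F true]] & [F p]] & [F ~ [F true]]]]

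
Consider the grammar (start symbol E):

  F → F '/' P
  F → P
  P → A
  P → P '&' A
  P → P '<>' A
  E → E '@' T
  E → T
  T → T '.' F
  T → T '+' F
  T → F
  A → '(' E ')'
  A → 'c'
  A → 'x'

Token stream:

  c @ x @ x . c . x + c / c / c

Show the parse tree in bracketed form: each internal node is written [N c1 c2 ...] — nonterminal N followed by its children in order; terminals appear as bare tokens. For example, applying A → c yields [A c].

[E [E [E [T [F [P [A c]]]]] @ [T [F [P [A x]]]]] @ [T [T [T [T [F [P [A x]]]] . [F [P [A c]]]] . [F [P [A x]]]] + [F [F [F [P [A c]]] / [P [A c]]] / [P [A c]]]]]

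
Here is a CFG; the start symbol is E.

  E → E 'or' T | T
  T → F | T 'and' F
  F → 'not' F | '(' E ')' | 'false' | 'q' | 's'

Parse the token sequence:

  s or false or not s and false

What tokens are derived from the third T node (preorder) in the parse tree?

[E [E [E [T [F s]]] or [T [F false]]] or [T [T [F not [F s]]] and [F false]]]

not s and false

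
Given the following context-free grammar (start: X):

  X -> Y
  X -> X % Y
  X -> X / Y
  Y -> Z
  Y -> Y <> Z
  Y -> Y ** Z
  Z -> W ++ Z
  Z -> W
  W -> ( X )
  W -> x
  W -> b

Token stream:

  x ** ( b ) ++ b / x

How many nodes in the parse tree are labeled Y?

[X [X [Y [Y [Z [W x]]] ** [Z [W ( [X [Y [Z [W b]]]] )] ++ [Z [W b]]]]] / [Y [Z [W x]]]]

4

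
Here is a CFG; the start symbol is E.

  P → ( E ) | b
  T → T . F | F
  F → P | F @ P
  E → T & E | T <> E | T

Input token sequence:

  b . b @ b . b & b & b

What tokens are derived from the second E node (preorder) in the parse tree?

b & b

[E [T [T [T [F [P b]]] . [F [F [P b]] @ [P b]]] . [F [P b]]] & [E [T [F [P b]]] & [E [T [F [P b]]]]]]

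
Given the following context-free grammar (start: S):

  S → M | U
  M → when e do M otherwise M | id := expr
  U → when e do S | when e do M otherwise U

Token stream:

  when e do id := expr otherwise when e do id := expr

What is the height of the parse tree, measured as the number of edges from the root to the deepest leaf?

[S [U when e do [M id := expr] otherwise [U when e do [S [M id := expr]]]]]

5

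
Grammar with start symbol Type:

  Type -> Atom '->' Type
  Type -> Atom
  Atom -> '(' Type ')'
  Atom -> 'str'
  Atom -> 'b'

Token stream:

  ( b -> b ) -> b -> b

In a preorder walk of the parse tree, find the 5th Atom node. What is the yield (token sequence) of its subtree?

b

[Type [Atom ( [Type [Atom b] -> [Type [Atom b]]] )] -> [Type [Atom b] -> [Type [Atom b]]]]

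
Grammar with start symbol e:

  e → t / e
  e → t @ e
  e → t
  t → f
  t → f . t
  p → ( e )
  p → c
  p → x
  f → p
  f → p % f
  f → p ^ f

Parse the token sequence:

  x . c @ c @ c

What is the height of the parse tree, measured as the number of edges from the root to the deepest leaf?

[e [t [f [p x]] . [t [f [p c]]]] @ [e [t [f [p c]]] @ [e [t [f [p c]]]]]]

6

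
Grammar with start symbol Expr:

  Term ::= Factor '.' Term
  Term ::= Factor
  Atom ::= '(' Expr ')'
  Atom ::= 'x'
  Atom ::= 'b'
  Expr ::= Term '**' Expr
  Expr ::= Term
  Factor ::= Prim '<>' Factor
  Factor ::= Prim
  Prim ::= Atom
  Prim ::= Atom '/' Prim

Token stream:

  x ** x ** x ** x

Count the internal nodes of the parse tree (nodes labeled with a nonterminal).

[Expr [Term [Factor [Prim [Atom x]]]] ** [Expr [Term [Factor [Prim [Atom x]]]] ** [Expr [Term [Factor [Prim [Atom x]]]] ** [Expr [Term [Factor [Prim [Atom x]]]]]]]]

20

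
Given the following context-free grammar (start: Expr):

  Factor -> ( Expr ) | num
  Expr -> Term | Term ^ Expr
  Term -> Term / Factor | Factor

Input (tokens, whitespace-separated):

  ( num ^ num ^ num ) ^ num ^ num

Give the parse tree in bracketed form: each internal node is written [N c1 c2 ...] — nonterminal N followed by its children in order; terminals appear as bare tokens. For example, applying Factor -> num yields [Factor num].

[Expr [Term [Factor ( [Expr [Term [Factor num]] ^ [Expr [Term [Factor num]] ^ [Expr [Term [Factor num]]]]] )]] ^ [Expr [Term [Factor num]] ^ [Expr [Term [Factor num]]]]]

Expr
Term ^ Expr
Factor ^ Expr
( Expr ) ^ Expr
( Term ^ Expr ) ^ Expr
( Factor ^ Expr ) ^ Expr
( num ^ Expr ) ^ Expr
( num ^ Term ^ Expr ) ^ Expr
( num ^ Factor ^ Expr ) ^ Expr
( num ^ num ^ Expr ) ^ Expr
( num ^ num ^ Term ) ^ Expr
( num ^ num ^ Factor ) ^ Expr
( num ^ num ^ num ) ^ Expr
( num ^ num ^ num ) ^ Term ^ Expr
( num ^ num ^ num ) ^ Factor ^ Expr
( num ^ num ^ num ) ^ num ^ Expr
( num ^ num ^ num ) ^ num ^ Term
( num ^ num ^ num ) ^ num ^ Factor
( num ^ num ^ num ) ^ num ^ num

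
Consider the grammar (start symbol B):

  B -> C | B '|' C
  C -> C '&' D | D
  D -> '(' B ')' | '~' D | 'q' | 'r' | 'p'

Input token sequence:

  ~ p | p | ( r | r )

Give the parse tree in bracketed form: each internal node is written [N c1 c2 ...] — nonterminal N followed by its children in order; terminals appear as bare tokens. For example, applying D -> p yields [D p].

B
B | C
B | C | C
C | C | C
D | C | C
~ D | C | C
~ p | C | C
~ p | D | C
~ p | p | C
~ p | p | D
~ p | p | ( B )
~ p | p | ( B | C )
~ p | p | ( C | C )
~ p | p | ( D | C )
~ p | p | ( r | C )
~ p | p | ( r | D )
~ p | p | ( r | r )

[B [B [B [C [D ~ [D p]]]] | [C [D p]]] | [C [D ( [B [B [C [D r]]] | [C [D r]]] )]]]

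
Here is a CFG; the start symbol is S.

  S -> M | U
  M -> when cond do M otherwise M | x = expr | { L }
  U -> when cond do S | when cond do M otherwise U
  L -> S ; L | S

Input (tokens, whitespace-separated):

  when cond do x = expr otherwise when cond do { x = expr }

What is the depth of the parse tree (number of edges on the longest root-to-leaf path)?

8

[S [U when cond do [M x = expr] otherwise [U when cond do [S [M { [L [S [M x = expr]]] }]]]]]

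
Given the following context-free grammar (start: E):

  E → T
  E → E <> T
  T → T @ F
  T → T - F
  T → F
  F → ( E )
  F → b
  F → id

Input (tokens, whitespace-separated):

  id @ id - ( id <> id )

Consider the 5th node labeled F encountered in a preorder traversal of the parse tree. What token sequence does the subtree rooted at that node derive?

[E [T [T [T [F id]] @ [F id]] - [F ( [E [E [T [F id]]] <> [T [F id]]] )]]]

id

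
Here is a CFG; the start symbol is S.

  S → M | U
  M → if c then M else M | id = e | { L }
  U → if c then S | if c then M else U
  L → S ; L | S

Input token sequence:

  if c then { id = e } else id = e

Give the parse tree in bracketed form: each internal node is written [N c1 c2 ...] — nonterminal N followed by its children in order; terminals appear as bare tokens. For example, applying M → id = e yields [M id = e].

S
M
if c then M else M
if c then { L } else M
if c then { S } else M
if c then { M } else M
if c then { id = e } else M
if c then { id = e } else id = e

[S [M if c then [M { [L [S [M id = e]]] }] else [M id = e]]]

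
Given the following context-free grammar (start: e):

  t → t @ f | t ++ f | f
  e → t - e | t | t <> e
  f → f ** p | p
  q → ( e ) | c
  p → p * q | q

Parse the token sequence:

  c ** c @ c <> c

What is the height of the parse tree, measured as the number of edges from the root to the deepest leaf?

[e [t [t [f [f [p [q c]]] ** [p [q c]]]] @ [f [p [q c]]]] <> [e [t [f [p [q c]]]]]]

7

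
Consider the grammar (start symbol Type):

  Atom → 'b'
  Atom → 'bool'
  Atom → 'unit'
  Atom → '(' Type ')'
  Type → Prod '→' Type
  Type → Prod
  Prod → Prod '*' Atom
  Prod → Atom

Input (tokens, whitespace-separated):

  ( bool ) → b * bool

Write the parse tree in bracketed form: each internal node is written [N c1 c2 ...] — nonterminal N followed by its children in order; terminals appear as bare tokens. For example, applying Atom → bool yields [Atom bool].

[Type [Prod [Atom ( [Type [Prod [Atom bool]]] )]] → [Type [Prod [Prod [Atom b]] * [Atom bool]]]]

Type
Prod → Type
Atom → Type
( Type ) → Type
( Prod ) → Type
( Atom ) → Type
( bool ) → Type
( bool ) → Prod
( bool ) → Prod * Atom
( bool ) → Atom * Atom
( bool ) → b * Atom
( bool ) → b * bool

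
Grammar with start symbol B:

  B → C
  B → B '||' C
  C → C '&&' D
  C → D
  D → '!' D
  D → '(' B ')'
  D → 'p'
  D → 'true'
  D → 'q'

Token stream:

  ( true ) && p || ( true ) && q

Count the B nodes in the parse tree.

4

[B [B [C [C [D ( [B [C [D true]]] )]] && [D p]]] || [C [C [D ( [B [C [D true]]] )]] && [D q]]]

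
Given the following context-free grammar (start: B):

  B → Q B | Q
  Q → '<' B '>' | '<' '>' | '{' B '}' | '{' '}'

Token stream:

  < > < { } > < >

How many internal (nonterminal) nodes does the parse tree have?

8

[B [Q < >] [B [Q < [B [Q { }]] >] [B [Q < >]]]]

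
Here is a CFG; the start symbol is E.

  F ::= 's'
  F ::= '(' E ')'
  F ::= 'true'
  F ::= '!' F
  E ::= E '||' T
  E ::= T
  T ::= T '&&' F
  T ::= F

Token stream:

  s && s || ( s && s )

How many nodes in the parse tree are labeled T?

[E [E [T [T [F s]] && [F s]]] || [T [F ( [E [T [T [F s]] && [F s]]] )]]]

5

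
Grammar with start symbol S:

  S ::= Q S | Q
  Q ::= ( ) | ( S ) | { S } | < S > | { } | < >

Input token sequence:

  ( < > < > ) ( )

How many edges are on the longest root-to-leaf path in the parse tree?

[S [Q ( [S [Q < >] [S [Q < >]]] )] [S [Q ( )]]]

5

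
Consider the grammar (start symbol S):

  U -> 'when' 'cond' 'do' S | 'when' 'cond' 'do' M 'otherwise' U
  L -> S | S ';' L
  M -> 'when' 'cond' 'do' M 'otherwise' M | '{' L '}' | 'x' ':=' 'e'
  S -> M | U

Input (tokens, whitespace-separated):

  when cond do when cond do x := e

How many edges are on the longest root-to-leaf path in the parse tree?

[S [U when cond do [S [U when cond do [S [M x := e]]]]]]

6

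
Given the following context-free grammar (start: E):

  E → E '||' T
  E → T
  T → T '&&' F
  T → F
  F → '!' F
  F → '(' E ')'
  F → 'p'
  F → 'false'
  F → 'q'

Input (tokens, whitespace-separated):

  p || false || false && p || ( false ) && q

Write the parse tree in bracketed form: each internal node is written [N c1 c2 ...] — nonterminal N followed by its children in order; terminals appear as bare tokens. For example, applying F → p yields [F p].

[E [E [E [E [T [F p]]] || [T [F false]]] || [T [T [F false]] && [F p]]] || [T [T [F ( [E [T [F false]]] )]] && [F q]]]

E
E || T
E || T || T
E || T || T || T
T || T || T || T
F || T || T || T
p || T || T || T
p || F || T || T
p || false || T || T
p || false || T && F || T
p || false || F && F || T
p || false || false && F || T
p || false || false && p || T
p || false || false && p || T && F
p || false || false && p || F && F
p || false || false && p || ( E ) && F
p || false || false && p || ( T ) && F
p || false || false && p || ( F ) && F
p || false || false && p || ( false ) && F
p || false || false && p || ( false ) && q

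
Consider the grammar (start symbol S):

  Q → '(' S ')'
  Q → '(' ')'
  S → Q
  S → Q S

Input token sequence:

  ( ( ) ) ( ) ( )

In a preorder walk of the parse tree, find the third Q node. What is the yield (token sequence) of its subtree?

[S [Q ( [S [Q ( )]] )] [S [Q ( )] [S [Q ( )]]]]

( )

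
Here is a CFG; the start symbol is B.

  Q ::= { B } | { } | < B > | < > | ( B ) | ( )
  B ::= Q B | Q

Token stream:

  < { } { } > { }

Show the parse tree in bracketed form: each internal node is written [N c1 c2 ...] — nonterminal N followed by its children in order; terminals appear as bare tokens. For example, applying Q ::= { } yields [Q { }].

B
Q B
< B > B
< Q B > B
< { } B > B
< { } Q > B
< { } { } > B
< { } { } > Q
< { } { } > { }

[B [Q < [B [Q { }] [B [Q { }]]] >] [B [Q { }]]]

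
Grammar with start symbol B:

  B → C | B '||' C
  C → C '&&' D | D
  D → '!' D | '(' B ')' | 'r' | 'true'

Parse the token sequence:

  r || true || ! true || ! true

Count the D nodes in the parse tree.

6

[B [B [B [B [C [D r]]] || [C [D true]]] || [C [D ! [D true]]]] || [C [D ! [D true]]]]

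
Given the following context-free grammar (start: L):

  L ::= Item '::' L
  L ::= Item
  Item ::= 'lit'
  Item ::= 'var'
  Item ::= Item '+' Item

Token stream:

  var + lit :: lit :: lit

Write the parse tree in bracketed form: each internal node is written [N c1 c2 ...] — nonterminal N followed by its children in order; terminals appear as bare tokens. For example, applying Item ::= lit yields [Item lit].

L
Item :: L
Item + Item :: L
var + Item :: L
var + lit :: L
var + lit :: Item :: L
var + lit :: lit :: L
var + lit :: lit :: Item
var + lit :: lit :: lit

[L [Item [Item var] + [Item lit]] :: [L [Item lit] :: [L [Item lit]]]]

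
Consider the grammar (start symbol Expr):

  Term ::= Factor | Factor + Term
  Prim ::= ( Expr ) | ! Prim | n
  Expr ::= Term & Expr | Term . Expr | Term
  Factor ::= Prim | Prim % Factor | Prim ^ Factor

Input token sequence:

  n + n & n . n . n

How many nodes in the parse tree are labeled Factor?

5

[Expr [Term [Factor [Prim n]] + [Term [Factor [Prim n]]]] & [Expr [Term [Factor [Prim n]]] . [Expr [Term [Factor [Prim n]]] . [Expr [Term [Factor [Prim n]]]]]]]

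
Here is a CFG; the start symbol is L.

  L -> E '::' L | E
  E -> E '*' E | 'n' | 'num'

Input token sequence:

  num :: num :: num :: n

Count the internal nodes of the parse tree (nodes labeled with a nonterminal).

[L [E num] :: [L [E num] :: [L [E num] :: [L [E n]]]]]

8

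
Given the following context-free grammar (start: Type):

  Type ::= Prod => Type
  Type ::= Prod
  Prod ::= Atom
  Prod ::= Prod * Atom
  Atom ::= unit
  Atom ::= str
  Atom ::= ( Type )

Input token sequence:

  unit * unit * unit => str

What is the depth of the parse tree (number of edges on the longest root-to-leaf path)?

[Type [Prod [Prod [Prod [Atom unit]] * [Atom unit]] * [Atom unit]] => [Type [Prod [Atom str]]]]

5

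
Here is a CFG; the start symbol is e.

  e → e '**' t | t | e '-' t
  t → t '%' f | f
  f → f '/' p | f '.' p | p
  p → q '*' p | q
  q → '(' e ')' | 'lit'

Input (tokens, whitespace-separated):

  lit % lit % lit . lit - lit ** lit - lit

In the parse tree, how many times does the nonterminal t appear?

[e [e [e [e [t [t [t [f [p [q lit]]]] % [f [p [q lit]]]] % [f [f [p [q lit]]] . [p [q lit]]]]] - [t [f [p [q lit]]]]] ** [t [f [p [q lit]]]]] - [t [f [p [q lit]]]]]

6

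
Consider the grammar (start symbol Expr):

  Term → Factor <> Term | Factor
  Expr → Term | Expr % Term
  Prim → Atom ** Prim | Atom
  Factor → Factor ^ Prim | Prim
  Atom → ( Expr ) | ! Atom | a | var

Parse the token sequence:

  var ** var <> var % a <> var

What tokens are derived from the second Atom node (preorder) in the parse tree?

var

[Expr [Expr [Term [Factor [Prim [Atom var] ** [Prim [Atom var]]]] <> [Term [Factor [Prim [Atom var]]]]]] % [Term [Factor [Prim [Atom a]]] <> [Term [Factor [Prim [Atom var]]]]]]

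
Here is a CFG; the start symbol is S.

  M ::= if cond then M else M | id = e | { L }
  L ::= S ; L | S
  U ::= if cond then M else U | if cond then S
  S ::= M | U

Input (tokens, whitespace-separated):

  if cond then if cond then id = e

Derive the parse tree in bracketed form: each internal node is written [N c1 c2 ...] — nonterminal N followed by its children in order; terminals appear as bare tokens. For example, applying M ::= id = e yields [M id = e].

[S [U if cond then [S [U if cond then [S [M id = e]]]]]]

S
U
if cond then S
if cond then U
if cond then if cond then S
if cond then if cond then M
if cond then if cond then id = e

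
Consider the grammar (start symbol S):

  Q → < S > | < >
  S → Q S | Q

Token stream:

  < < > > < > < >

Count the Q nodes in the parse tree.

[S [Q < [S [Q < >]] >] [S [Q < >] [S [Q < >]]]]

4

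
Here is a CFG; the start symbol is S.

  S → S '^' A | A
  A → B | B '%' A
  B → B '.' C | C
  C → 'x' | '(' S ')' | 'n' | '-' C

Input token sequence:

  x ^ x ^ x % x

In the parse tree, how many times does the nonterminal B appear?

4

[S [S [S [A [B [C x]]]] ^ [A [B [C x]]]] ^ [A [B [C x]] % [A [B [C x]]]]]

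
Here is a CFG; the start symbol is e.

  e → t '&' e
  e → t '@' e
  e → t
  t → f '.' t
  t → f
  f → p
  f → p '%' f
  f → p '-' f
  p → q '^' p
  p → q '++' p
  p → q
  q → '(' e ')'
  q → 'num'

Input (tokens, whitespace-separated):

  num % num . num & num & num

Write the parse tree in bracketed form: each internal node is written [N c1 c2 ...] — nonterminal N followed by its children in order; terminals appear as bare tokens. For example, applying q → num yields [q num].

e
t & e
f . t & e
p % f . t & e
q % f . t & e
num % f . t & e
num % p . t & e
num % q . t & e
num % num . t & e
num % num . f & e
num % num . p & e
num % num . q & e
num % num . num & e
num % num . num & t & e
num % num . num & f & e
num % num . num & p & e
num % num . num & q & e
num % num . num & num & e
num % num . num & num & t
num % num . num & num & f
num % num . num & num & p
num % num . num & num & q
num % num . num & num & num

[e [t [f [p [q num]] % [f [p [q num]]]] . [t [f [p [q num]]]]] & [e [t [f [p [q num]]]] & [e [t [f [p [q num]]]]]]]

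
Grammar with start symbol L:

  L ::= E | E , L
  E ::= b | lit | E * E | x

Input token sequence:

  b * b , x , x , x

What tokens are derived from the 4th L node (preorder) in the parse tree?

[L [E [E b] * [E b]] , [L [E x] , [L [E x] , [L [E x]]]]]

x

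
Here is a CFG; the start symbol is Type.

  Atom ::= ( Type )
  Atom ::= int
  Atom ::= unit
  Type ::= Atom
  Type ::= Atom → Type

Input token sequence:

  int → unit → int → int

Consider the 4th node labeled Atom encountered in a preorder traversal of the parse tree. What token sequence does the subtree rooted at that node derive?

int

[Type [Atom int] → [Type [Atom unit] → [Type [Atom int] → [Type [Atom int]]]]]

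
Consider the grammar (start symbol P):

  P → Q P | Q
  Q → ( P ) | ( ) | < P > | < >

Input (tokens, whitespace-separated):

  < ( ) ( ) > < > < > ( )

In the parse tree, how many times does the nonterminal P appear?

[P [Q < [P [Q ( )] [P [Q ( )]]] >] [P [Q < >] [P [Q < >] [P [Q ( )]]]]]

6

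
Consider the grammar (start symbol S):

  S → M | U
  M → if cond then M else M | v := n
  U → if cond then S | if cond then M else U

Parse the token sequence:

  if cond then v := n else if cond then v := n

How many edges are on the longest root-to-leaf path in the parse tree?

[S [U if cond then [M v := n] else [U if cond then [S [M v := n]]]]]

5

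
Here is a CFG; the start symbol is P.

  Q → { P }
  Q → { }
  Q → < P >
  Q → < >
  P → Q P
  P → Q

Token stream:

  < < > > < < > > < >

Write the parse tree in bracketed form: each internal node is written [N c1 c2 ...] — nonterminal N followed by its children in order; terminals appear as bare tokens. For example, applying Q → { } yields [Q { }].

P
Q P
< P > P
< Q > P
< < > > P
< < > > Q P
< < > > < P > P
< < > > < Q > P
< < > > < < > > P
< < > > < < > > Q
< < > > < < > > < >

[P [Q < [P [Q < >]] >] [P [Q < [P [Q < >]] >] [P [Q < >]]]]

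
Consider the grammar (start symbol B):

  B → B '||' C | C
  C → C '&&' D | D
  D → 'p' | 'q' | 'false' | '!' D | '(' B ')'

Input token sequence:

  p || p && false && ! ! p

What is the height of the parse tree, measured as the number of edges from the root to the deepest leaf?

5

[B [B [C [D p]]] || [C [C [C [D p]] && [D false]] && [D ! [D ! [D p]]]]]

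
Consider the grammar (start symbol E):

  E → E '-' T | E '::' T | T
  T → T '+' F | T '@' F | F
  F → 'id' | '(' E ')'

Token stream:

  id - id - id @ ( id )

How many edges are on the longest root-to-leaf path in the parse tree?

6

[E [E [E [T [F id]]] - [T [F id]]] - [T [T [F id]] @ [F ( [E [T [F id]]] )]]]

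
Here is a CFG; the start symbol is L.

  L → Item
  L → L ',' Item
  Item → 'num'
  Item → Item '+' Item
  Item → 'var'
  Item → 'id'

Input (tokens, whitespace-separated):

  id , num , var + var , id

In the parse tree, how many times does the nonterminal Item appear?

6

[L [L [L [L [Item id]] , [Item num]] , [Item [Item var] + [Item var]]] , [Item id]]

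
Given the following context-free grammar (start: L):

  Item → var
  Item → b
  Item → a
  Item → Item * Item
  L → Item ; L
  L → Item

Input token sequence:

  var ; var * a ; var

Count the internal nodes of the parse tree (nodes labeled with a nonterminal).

8

[L [Item var] ; [L [Item [Item var] * [Item a]] ; [L [Item var]]]]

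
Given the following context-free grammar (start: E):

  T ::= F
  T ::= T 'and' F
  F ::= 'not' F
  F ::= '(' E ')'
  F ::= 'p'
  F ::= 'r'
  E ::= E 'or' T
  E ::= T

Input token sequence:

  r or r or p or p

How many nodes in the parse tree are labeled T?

4

[E [E [E [E [T [F r]]] or [T [F r]]] or [T [F p]]] or [T [F p]]]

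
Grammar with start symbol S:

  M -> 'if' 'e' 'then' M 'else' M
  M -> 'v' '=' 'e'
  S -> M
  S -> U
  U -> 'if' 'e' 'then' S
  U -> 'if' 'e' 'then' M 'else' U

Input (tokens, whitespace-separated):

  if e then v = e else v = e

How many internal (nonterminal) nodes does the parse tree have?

4

[S [M if e then [M v = e] else [M v = e]]]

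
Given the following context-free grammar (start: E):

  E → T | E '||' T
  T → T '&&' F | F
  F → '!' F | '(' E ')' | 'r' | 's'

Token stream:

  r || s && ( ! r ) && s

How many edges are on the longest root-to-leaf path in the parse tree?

8

[E [E [T [F r]]] || [T [T [T [F s]] && [F ( [E [T [F ! [F r]]]] )]] && [F s]]]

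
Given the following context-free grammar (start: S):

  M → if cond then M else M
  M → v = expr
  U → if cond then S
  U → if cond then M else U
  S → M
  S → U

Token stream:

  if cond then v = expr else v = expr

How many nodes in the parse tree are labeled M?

[S [M if cond then [M v = expr] else [M v = expr]]]

3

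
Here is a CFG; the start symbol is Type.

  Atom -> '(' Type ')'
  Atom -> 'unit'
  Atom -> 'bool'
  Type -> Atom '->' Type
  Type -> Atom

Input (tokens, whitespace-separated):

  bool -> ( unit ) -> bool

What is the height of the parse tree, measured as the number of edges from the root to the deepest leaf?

5

[Type [Atom bool] -> [Type [Atom ( [Type [Atom unit]] )] -> [Type [Atom bool]]]]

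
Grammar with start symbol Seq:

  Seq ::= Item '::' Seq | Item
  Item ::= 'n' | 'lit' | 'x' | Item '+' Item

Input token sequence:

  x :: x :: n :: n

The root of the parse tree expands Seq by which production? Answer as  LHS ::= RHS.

Seq ::= Item '::' Seq

[Seq [Item x] :: [Seq [Item x] :: [Seq [Item n] :: [Seq [Item n]]]]]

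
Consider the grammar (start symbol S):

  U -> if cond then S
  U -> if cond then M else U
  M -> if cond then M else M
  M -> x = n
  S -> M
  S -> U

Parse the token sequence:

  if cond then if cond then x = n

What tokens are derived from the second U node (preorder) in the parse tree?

if cond then x = n

[S [U if cond then [S [U if cond then [S [M x = n]]]]]]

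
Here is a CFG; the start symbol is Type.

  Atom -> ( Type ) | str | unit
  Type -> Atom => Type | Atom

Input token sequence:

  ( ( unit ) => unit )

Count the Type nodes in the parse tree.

4

[Type [Atom ( [Type [Atom ( [Type [Atom unit]] )] => [Type [Atom unit]]] )]]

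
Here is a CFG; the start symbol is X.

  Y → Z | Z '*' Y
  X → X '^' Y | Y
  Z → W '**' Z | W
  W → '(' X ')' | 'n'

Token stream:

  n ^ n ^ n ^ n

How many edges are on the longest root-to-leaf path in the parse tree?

[X [X [X [X [Y [Z [W n]]]] ^ [Y [Z [W n]]]] ^ [Y [Z [W n]]]] ^ [Y [Z [W n]]]]

7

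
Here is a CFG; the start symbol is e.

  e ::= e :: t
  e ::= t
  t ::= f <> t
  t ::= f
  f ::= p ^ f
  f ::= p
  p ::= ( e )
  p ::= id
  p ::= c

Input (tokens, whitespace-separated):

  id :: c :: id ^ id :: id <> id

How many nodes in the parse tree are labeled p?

6

[e [e [e [e [t [f [p id]]]] :: [t [f [p c]]]] :: [t [f [p id] ^ [f [p id]]]]] :: [t [f [p id]] <> [t [f [p id]]]]]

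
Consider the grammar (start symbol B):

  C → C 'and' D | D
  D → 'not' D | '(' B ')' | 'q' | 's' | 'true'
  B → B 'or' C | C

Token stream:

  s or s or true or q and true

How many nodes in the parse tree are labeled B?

[B [B [B [B [C [D s]]] or [C [D s]]] or [C [D true]]] or [C [C [D q]] and [D true]]]

4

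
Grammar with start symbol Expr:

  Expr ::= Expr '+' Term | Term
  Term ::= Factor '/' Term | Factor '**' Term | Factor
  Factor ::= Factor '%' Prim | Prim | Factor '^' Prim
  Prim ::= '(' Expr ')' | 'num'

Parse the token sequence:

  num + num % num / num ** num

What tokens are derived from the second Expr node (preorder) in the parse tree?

[Expr [Expr [Term [Factor [Prim num]]]] + [Term [Factor [Factor [Prim num]] % [Prim num]] / [Term [Factor [Prim num]] ** [Term [Factor [Prim num]]]]]]

num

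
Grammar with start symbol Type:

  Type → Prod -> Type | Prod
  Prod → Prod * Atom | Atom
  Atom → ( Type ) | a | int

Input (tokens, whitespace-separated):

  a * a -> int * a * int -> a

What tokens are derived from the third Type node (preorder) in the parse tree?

a

[Type [Prod [Prod [Atom a]] * [Atom a]] -> [Type [Prod [Prod [Prod [Atom int]] * [Atom a]] * [Atom int]] -> [Type [Prod [Atom a]]]]]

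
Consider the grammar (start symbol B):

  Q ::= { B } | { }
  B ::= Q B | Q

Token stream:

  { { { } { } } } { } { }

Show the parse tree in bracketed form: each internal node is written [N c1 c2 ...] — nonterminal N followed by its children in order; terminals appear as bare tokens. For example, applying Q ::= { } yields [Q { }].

[B [Q { [B [Q { [B [Q { }] [B [Q { }]]] }]] }] [B [Q { }] [B [Q { }]]]]

B
Q B
{ B } B
{ Q } B
{ { B } } B
{ { Q B } } B
{ { { } B } } B
{ { { } Q } } B
{ { { } { } } } B
{ { { } { } } } Q B
{ { { } { } } } { } B
{ { { } { } } } { } Q
{ { { } { } } } { } { }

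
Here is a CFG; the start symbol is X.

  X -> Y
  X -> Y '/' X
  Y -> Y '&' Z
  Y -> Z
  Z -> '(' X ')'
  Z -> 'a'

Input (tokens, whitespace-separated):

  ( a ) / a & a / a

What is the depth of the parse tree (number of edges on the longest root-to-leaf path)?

[X [Y [Z ( [X [Y [Z a]]] )]] / [X [Y [Y [Z a]] & [Z a]] / [X [Y [Z a]]]]]

6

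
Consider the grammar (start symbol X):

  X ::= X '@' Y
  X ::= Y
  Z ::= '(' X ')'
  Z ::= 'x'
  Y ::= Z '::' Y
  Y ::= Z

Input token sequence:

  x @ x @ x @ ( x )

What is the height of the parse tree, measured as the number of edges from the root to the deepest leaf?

6

[X [X [X [X [Y [Z x]]] @ [Y [Z x]]] @ [Y [Z x]]] @ [Y [Z ( [X [Y [Z x]]] )]]]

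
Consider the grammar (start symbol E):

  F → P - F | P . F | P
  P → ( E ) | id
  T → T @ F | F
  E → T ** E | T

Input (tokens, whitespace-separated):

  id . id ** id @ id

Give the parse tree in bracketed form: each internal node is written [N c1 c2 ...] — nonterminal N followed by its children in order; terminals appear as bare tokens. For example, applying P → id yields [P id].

E
T ** E
F ** E
P . F ** E
id . F ** E
id . P ** E
id . id ** E
id . id ** T
id . id ** T @ F
id . id ** F @ F
id . id ** P @ F
id . id ** id @ F
id . id ** id @ P
id . id ** id @ id

[E [T [F [P id] . [F [P id]]]] ** [E [T [T [F [P id]]] @ [F [P id]]]]]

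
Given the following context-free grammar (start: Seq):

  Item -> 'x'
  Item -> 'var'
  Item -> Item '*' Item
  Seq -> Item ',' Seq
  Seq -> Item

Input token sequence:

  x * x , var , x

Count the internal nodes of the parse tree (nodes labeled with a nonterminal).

8

[Seq [Item [Item x] * [Item x]] , [Seq [Item var] , [Seq [Item x]]]]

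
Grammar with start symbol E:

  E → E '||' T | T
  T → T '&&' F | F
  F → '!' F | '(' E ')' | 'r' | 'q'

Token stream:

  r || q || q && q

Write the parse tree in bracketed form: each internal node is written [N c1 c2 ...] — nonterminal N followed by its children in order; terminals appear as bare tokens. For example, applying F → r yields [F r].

[E [E [E [T [F r]]] || [T [F q]]] || [T [T [F q]] && [F q]]]

E
E || T
E || T || T
T || T || T
F || T || T
r || T || T
r || F || T
r || q || T
r || q || T && F
r || q || F && F
r || q || q && F
r || q || q && q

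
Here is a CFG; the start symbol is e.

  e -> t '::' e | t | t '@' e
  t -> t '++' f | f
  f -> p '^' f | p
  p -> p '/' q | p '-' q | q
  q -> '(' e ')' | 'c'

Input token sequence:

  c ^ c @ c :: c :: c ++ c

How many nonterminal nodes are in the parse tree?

[e [t [f [p [q c]] ^ [f [p [q c]]]]] @ [e [t [f [p [q c]]]] :: [e [t [f [p [q c]]]] :: [e [t [t [f [p [q c]]]] ++ [f [p [q c]]]]]]]]

27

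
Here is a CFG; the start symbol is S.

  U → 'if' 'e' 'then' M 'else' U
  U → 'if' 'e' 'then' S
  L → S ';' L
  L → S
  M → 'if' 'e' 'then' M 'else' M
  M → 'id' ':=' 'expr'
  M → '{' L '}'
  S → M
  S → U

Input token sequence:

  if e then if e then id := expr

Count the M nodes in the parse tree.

[S [U if e then [S [U if e then [S [M id := expr]]]]]]

1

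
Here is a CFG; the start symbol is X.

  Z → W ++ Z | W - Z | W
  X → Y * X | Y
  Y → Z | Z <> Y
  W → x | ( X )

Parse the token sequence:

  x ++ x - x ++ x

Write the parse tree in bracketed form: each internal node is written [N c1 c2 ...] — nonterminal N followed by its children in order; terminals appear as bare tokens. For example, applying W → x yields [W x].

[X [Y [Z [W x] ++ [Z [W x] - [Z [W x] ++ [Z [W x]]]]]]]

X
Y
Z
W ++ Z
x ++ Z
x ++ W - Z
x ++ x - Z
x ++ x - W ++ Z
x ++ x - x ++ Z
x ++ x - x ++ W
x ++ x - x ++ x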